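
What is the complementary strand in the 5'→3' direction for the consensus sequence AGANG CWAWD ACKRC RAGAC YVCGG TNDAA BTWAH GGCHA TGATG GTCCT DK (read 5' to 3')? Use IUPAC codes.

Standard pairs A↔T, G↔C; ambiguity codes pair R↔Y, K↔M, W↔W, B↔V, D↔H, N↔N. Complement (TCTNCGWTWHTGMYGYTCTGRBGCCANHTTVAWTDCCGDTACTACCAGGAHM), then reverse for 5'→3'.

5'-MHAGGACCATCATDGCCDTWAVTTHNACCGBRGTCTYGYMGTHWTWGCNTCT-3'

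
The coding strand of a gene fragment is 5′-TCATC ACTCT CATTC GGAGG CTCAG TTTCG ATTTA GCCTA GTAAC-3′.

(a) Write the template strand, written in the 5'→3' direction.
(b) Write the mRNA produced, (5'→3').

(a) 5'-GTTACTAGGCTAAATCGAAACTGAGCCTCCGAATGAGAGTGATGA-3'
(b) 5'-UCAUCACUCUCAUUCGGAGGCUCAGUUUCGAUUUAGCCUAGUAAC-3'

(a) The template strand is the reverse complement of the coding strand: complement AGTAGTGAGAGTAAGCCTCCGAGTCAAAGCTAAATCGGATCATTG, then reverse.
(b) mRNA matches the coding strand with T→U.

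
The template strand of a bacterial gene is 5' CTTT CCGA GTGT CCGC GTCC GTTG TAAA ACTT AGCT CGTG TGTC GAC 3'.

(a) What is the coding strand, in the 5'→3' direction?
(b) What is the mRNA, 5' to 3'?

(a) The coding strand is the reverse complement of the template: complement GAAAGGCTCACAGGCGCAGGCAACATTTTGAATCGAGCACACAGCTG, then reverse.
(b) mRNA has the coding-strand sequence with T→U.

(a) 5'-GTCGACACACGAGCTAAGTTTTACAACGGACGCGGACACTCGGAAAG-3'
(b) 5'-GUCGACACACGAGCUAAGUUUUACAACGGACGCGGACACUCGGAAAG-3'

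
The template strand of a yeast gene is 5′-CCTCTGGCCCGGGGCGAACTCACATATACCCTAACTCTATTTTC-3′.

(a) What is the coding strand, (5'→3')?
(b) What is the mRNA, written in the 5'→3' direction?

(a) 5′-GAAAATAGAGTTAGGGTATATGTGAGTTCGCCCCGGGCCAGAGG-3′
(b) 5'-GAAAAUAGAGUUAGGGUAUAUGUGAGUUCGCCCCGGGCCAGAGG-3'

(a) The coding strand is the reverse complement of the template: complement GGAGACCGGGCCCCGCTTGAGTGTATATGGGATTGAGATAAAAG, then reverse.
(b) mRNA has the coding-strand sequence with T→U.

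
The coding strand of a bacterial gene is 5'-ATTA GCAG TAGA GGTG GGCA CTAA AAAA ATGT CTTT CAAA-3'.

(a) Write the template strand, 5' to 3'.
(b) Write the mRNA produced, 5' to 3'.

(a) 5'-TTTGAAAGACATTTTTTTAGTGCCCACCTCTACTGCTAAT-3'
(b) 5'-AUUAGCAGUAGAGGUGGGCACUAAAAAAAUGUCUUUCAAA-3'

(a) The template strand is the reverse complement of the coding strand: complement TAATCGTCATCTCCACCCGTGATTTTTTTACAGAAAGTTT, then reverse.
(b) mRNA matches the coding strand with T→U.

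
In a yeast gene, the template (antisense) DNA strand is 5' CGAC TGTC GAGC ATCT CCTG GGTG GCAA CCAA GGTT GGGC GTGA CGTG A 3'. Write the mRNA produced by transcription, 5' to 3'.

RNA polymerase reads the template 3'→5' and synthesizes mRNA 5'→3' by base-pairing (A→U, T→A, G↔C). The complement of the template is GCTGACAGCTCGTAGAGGACCCACCGTTGGTTCCAACCCGCACTGCACT; antiparallel, so 5'→3' the coding strand is TCACGTCACGCCCAACCTTGGTTGCCACCCAGGAGATGCTCGACAGTCG. Replace T with U for the mRNA.

5'-UCACGUCACGCCCAACCUUGGUUGCCACCCAGGAGAUGCUCGACAGUCG-3'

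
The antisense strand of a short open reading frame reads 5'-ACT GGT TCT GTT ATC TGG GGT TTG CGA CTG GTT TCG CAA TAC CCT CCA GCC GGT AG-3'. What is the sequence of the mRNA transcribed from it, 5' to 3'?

5'-CUACCGGCUGGAGGGUAUUGCGAAACCAGUCGCAAACCCCAGAUAACAGAACCAGU-3'

The mRNA has the sequence of the coding strand (reverse complement of the template) with T→U. Reverse complement of ACTGGTTCTGTTATCTGGGGTTTGCGACTGGTTTCGCAATACCCTCCAGCCGGTAG is CTACCGGCTGGAGGGTATTGCGAAACCAGTCGCAAACCCCAGATAACAGAACCAGT; then T→U.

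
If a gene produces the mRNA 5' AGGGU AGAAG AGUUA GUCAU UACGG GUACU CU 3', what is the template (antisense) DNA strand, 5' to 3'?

Replace U with T to get the coding DNA strand: AGGGTAGAAGAGTTAGTCATTACGGGTACTCT. The template strand is its reverse complement (complement TCCCATCTTCTCAATCAGTAATGCCCATGAGA, then reverse).

5'-AGAGTACCCGTAATGACTAACTCTTCTACCCT-3'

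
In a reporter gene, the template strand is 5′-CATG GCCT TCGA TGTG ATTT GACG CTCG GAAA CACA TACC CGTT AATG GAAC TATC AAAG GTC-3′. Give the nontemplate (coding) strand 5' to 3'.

The coding strand is complementary and antiparallel to the template: take the complement (A↔T, G↔C) and reverse.

5'-GACCTTTGATAGTTCCATTAACGGGTATGTGTTTCCGAGCGTCAAATCACATCGAAGGCCATG-3'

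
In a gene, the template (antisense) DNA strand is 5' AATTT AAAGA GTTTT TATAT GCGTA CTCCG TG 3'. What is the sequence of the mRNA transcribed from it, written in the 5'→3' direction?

The mRNA has the sequence of the coding strand (reverse complement of the template) with T→U. Reverse complement of AATTTAAAGAGTTTTTATATGCGTACTCCGTG is CACGGAGTACGCATATAAAAACTCTTTAAATT; then T→U.

5'-CACGGAGUACGCAUAUAAAAACUCUUUAAAUU-3'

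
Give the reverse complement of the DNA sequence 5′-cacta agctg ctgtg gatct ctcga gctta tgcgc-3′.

5'-GCGCATAAGCTCGAGAGATCCACAGCAGCTTAGTG-3'

Reading the sequence 3'→5' and pairing each base (A↔T, G↔C) gives the reverse complement directly.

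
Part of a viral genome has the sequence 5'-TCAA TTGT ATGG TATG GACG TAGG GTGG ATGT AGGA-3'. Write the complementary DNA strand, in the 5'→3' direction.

5'-TCCTACATCCACCCTACGTCCATACCATACAATTGA-3'

The complement of TCAATTGTATGGTATGGACGTAGGGTGGATGTAGGA is AGTTAACATACCATACCTGCATCCCACCTACATCCT (A↔T, G↔C). DNA strands are antiparallel, so the complementary strand runs 3'→5'; reversing gives the 5'→3' form.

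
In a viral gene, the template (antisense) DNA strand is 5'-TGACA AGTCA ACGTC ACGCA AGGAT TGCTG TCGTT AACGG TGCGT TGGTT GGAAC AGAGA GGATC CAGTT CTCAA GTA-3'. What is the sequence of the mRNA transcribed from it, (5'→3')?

RNA polymerase reads the template 3'→5' and synthesizes mRNA 5'→3' by base-pairing (A→U, T→A, G↔C). The complement of the template is ACTGTTCAGTTGCAGTGCGTTCCTAACGACAGCAATTGCCACGCAACCAACCTTGTCTCTCCTAGGTCAAGAGTTCAT; antiparallel, so 5'→3' the coding strand is TACTTGAGAACTGGATCCTCTCTGTTCCAACCAACGCACCGTTAACGACAGCAATCCTTGCGTGACGTTGACTTGTCA. Replace T with U for the mRNA.

5′-UACUUGAGAACUGGAUCCUCUCUGUUCCAACCAACGCACCGUUAACGACAGCAAUCCUUGCGUGACGUUGACUUGUCA-3′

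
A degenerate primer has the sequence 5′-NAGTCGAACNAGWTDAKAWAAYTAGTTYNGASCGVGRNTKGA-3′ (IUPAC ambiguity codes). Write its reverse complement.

5'-TCMANYCBCGSTCNRAACTARTTWTMTHAWCTNGTTCGACTN-3'

Standard pairs A↔T, G↔C; ambiguity codes pair R↔Y, K↔M, W↔W, S↔S, D↔H, V↔B, N↔N. Complement (NTCAGCTTGNTCWAHTMTWTTRATCAARNCTSGCBCYNAMCT), then reverse for 5'→3'.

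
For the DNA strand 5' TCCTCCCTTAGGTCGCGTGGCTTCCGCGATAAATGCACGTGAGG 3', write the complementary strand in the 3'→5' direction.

Base-pairing A↔T, G↔C gives the complement. The complementary strand is antiparallel, so paired with a 5'→3' strand it runs 3'→5'.

3'-AGGAGGGAATCCAGCGCACCGAAGGCGCTATTTACGTGCACTCC-5'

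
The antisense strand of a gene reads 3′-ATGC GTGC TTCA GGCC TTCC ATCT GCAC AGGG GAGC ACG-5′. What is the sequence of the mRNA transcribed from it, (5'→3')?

Reading the template 3'→5' as shown, RNA polymerase pairs each base (A→U, T→A, G↔C) to build mRNA 5'→3' directly.

5'-UACGCACGAAGUCCGGAAGGUAGACGUGUCCCCUCGUGC-3'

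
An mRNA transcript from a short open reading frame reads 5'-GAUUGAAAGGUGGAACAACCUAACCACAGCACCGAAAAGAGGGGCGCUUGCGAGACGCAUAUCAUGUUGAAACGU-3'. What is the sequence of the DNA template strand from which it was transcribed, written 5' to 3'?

5'-ACGTTTCAACATGATATGCGTCTCGCAAGCGCCCCTCTTTTCGGTGCTGTGGTTAGGTTGTTCCACCTTTCAATC-3'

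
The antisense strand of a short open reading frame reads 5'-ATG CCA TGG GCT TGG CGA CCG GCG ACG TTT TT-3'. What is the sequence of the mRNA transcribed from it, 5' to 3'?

5'-AAAAACGUCGCCGGUCGCCAAGCCCAUGGCAU-3'

RNA polymerase reads the template 3'→5' and synthesizes mRNA 5'→3' by base-pairing (A→U, T→A, G↔C). The complement of the template is TACGGTACCCGAACCGCTGGCCGCTGCAAAAA; antiparallel, so 5'→3' the coding strand is AAAAACGTCGCCGGTCGCCAAGCCCATGGCAT. Replace T with U for the mRNA.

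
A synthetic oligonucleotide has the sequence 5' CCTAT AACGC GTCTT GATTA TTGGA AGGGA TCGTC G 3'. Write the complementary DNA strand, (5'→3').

5'-CGACGATCCCTTCCAATAATCAAGACGCGTTATAGG-3'

Pairing A↔T and G↔C gives GGATATTGCGCAGAACTAATAACCTTCCCTAGCAGC, running 3'→5'. Reverse for the 5'→3' convention.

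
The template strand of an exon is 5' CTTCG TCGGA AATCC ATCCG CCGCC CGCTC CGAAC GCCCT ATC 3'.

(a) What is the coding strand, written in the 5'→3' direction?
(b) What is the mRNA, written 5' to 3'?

(a) 5'-GATAGGGCGTTCGGAGCGGGCGGCGGATGGATTTCCGACGAAG-3'
(b) 5'-GAUAGGGCGUUCGGAGCGGGCGGCGGAUGGAUUUCCGACGAAG-3'

(a) The coding strand is the reverse complement of the template: complement GAAGCAGCCTTTAGGTAGGCGGCGGGCGAGGCTTGCGGGATAG, then reverse.
(b) mRNA has the coding-strand sequence with T→U.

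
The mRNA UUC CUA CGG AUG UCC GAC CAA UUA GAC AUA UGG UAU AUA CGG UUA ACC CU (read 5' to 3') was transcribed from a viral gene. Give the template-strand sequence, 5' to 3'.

Replace U with T to get the coding DNA strand: TTCCTACGGATGTCCGACCAATTAGACATATGGTATATACGGTTAACCCT. The template strand is its reverse complement (complement AAGGATGCCTACAGGCTGGTTAATCTGTATACCATATATGCCAATTGGGA, then reverse).

5'-AGGGTTAACCGTATATACCATATGTCTAATTGGTCGGACATCCGTAGGAA-3'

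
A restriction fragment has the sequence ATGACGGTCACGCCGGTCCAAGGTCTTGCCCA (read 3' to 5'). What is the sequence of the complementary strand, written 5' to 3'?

5'-TACTGCCAGTGCGGCCAGGTTCCAGAACGGGT-3'

The strand is given 3'→5', so its complement runs 5'→3' in the same left-to-right order: pair each base A↔T, G↔C.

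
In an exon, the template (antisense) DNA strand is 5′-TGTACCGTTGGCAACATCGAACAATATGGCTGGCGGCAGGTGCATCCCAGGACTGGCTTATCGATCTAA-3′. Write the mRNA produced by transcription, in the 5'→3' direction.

5'-UUAGAUCGAUAAGCCAGUCCUGGGAUGCACCUGCCGCCAGCCAUAUUGUUCGAUGUUGCCAACGGUACA-3'

The mRNA has the sequence of the coding strand (reverse complement of the template) with T→U. Reverse complement of TGTACCGTTGGCAACATCGAACAATATGGCTGGCGGCAGGTGCATCCCAGGACTGGCTTATCGATCTAA is TTAGATCGATAAGCCAGTCCTGGGATGCACCTGCCGCCAGCCATATTGTTCGATGTTGCCAACGGTACA; then T→U.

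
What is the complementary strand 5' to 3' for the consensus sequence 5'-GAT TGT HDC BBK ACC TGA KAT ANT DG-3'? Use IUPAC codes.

Standard pairs A↔T, G↔C; ambiguity codes pair K↔M, B↔V, D↔H, N↔N. Complement (CTAACADHGVVMTGGACTMTATNAHC), then reverse for 5'→3'.

5'-CHANTATMTCAGGTMVVGHDACAATC-3'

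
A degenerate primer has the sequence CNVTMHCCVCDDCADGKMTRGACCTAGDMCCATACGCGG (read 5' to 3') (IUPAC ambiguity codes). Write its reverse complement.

Standard pairs A↔T, G↔C; ambiguity codes pair R↔Y, M↔K, D↔H, V↔B, N↔N. Complement (GNBAKDGGBGHHGTHCMKAYCTGGATCHKGGTATGCGCC), then reverse for 5'→3'.

5'-CCGCGTATGGKHCTAGGTCYAKMCHTGHHGBGGDKABNG-3'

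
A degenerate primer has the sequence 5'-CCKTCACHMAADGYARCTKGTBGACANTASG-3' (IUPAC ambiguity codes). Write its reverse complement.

Standard pairs A↔T, G↔C; ambiguity codes pair R↔Y, M↔K, S↔S, B↔V, D↔H, N↔N. Complement (GGMAGTGDKTTHCRTYGAMCAVCTGTNATSC), then reverse for 5'→3'.

5'-CSTANTGTCVACMAGYTRCHTTKDGTGAMGG-3'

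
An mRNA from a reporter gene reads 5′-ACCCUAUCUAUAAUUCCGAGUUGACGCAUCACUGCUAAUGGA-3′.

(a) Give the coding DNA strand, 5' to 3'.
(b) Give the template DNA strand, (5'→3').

(a) 5'-ACCCTATCTATAATTCCGAGTTGACGCATCACTGCTAATGGA-3'
(b) 5'-TCCATTAGCAGTGATGCGTCAACTCGGAATTATAGATAGGGT-3'

(a) The coding strand matches the mRNA with U→T.
(b) The template strand is the reverse complement of the coding strand.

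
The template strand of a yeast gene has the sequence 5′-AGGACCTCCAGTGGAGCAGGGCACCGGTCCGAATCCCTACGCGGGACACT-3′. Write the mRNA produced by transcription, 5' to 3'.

The mRNA has the sequence of the coding strand (reverse complement of the template) with T→U. Reverse complement of AGGACCTCCAGTGGAGCAGGGCACCGGTCCGAATCCCTACGCGGGACACT is AGTGTCCCGCGTAGGGATTCGGACCGGTGCCCTGCTCCACTGGAGGTCCT; then T→U.

5'-AGUGUCCCGCGUAGGGAUUCGGACCGGUGCCCUGCUCCACUGGAGGUCCU-3'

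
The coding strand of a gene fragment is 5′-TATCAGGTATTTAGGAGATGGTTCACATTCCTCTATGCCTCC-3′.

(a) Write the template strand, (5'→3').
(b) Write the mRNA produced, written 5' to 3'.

(a) The template strand is the reverse complement of the coding strand: complement ATAGTCCATAAATCCTCTACCAAGTGTAAGGAGATACGGAGG, then reverse.
(b) mRNA matches the coding strand with T→U.

(a) 5'-GGAGGCATAGAGGAATGTGAACCATCTCCTAAATACCTGATA-3'
(b) 5'-UAUCAGGUAUUUAGGAGAUGGUUCACAUUCCUCUAUGCCUCC-3'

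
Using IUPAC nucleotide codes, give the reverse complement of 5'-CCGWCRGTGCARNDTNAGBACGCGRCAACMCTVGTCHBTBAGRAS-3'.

Standard pairs A↔T, G↔C; ambiguity codes pair R↔Y, M↔K, W↔W, S↔S, B↔V, D↔H, N↔N. Complement (GGCWGYCACGTYNHANTCVTGCGCYGTTGKGABCAGDVAVTCYTS), then reverse for 5'→3'.

5'-STYCTVAVDGACBAGKGTTGYCGCGTVCTNAHNYTGCACYGWCGG-3'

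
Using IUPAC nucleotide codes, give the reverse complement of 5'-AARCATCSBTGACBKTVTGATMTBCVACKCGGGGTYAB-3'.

Standard pairs A↔T, G↔C; ambiguity codes pair R↔Y, M↔K, S↔S, B↔V. Complement (TTYGTAGSVACTGVMABACTAKAVGBTGMGCCCCARTV), then reverse for 5'→3'.

5'-VTRACCCCGMGTBGVAKATCABAMVGTCAVSGATGYTT-3'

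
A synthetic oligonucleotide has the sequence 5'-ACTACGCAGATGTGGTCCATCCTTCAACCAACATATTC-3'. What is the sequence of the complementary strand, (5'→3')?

Pairing A↔T and G↔C gives TGATGCGTCTACACCAGGTAGGAAGTTGGTTGTATAAG, running 3'→5'. Reverse for the 5'→3' convention.

5'-GAATATGTTGGTTGAAGGATGGACCACATCTGCGTAGT-3'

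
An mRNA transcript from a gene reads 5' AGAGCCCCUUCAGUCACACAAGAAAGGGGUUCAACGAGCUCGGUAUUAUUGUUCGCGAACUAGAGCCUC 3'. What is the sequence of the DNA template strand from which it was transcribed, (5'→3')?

5'-GAGGCTCTAGTTCGCGAACAATAATACCGAGCTCGTTGAACCCCTTTCTTGTGTGACTGAAGGGGCTCT-3'

Replace U with T to get the coding DNA strand: AGAGCCCCTTCAGTCACACAAGAAAGGGGTTCAACGAGCTCGGTATTATTGTTCGCGAACTAGAGCCTC. The template strand is its reverse complement (complement TCTCGGGGAAGTCAGTGTGTTCTTTCCCCAAGTTGCTCGAGCCATAATAACAAGCGCTTGATCTCGGAG, then reverse).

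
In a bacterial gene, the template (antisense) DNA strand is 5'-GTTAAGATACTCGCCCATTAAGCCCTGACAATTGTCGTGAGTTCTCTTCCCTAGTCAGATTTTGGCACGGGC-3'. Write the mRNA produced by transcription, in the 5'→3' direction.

5'-GCCCGUGCCAAAAUCUGACUAGGGAAGAGAACUCACGACAAUUGUCAGGGCUUAAUGGGCGAGUAUCUUAAC-3'

RNA polymerase reads the template 3'→5' and synthesizes mRNA 5'→3' by base-pairing (A→U, T→A, G↔C). The complement of the template is CAATTCTATGAGCGGGTAATTCGGGACTGTTAACAGCACTCAAGAGAAGGGATCAGTCTAAAACCGTGCCCG; antiparallel, so 5'→3' the coding strand is GCCCGTGCCAAAATCTGACTAGGGAAGAGAACTCACGACAATTGTCAGGGCTTAATGGGCGAGTATCTTAAC. Replace T with U for the mRNA.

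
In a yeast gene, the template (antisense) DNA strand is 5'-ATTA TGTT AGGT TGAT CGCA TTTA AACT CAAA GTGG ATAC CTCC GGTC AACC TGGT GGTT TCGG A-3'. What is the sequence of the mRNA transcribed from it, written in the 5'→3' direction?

5'-UCCGAAACCACCAGGUUGACCGGAGGUAUCCACUUUGAGUUUAAAUGCGAUCAACCUAACAUAAU-3'

The mRNA has the sequence of the coding strand (reverse complement of the template) with T→U. Reverse complement of ATTATGTTAGGTTGATCGCATTTAAACTCAAAGTGGATACCTCCGGTCAACCTGGTGGTTTCGGA is TCCGAAACCACCAGGTTGACCGGAGGTATCCACTTTGAGTTTAAATGCGATCAACCTAACATAAT; then T→U.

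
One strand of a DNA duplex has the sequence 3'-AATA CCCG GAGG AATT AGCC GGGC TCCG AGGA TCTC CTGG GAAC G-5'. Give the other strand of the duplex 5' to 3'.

5'-TTATGGGCCTCCTTAATCGGCCCGAGGCTCCTAGAGGACCCTTGC-3'

The strand is given 3'→5', so its complement runs 5'→3' in the same left-to-right order: pair each base A↔T, G↔C.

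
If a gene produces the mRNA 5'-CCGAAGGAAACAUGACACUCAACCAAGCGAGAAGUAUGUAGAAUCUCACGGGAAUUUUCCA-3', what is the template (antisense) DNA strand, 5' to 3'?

5'-TGGAAAATTCCCGTGAGATTCTACATACTTCTCGCTTGGTTGAGTGTCATGTTTCCTTCGG-3'

Replace U with T to get the coding DNA strand: CCGAAGGAAACATGACACTCAACCAAGCGAGAAGTATGTAGAATCTCACGGGAATTTTCCA. The template strand is its reverse complement (complement GGCTTCCTTTGTACTGTGAGTTGGTTCGCTCTTCATACATCTTAGAGTGCCCTTAAAAGGT, then reverse).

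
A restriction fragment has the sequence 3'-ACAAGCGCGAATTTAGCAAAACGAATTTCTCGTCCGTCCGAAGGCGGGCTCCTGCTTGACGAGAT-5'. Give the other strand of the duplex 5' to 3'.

5'-TGTTCGCGCTTAAATCGTTTTGCTTAAAGAGCAGGCAGGCTTCCGCCCGAGGACGAACTGCTCTA-3'

The strand is given 3'→5', so its complement runs 5'→3' in the same left-to-right order: pair each base A↔T, G↔C.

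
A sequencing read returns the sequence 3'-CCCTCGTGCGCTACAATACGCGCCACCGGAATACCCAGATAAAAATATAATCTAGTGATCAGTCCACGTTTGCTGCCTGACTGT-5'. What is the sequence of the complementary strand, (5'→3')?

The strand is given 3'→5', so its complement runs 5'→3' in the same left-to-right order: pair each base A↔T, G↔C.

5′-GGGAGCACGCGATGTTATGCGCGGTGGCCTTATGGGTCTATTTTTATATTAGATCACTAGTCAGGTGCAAACGACGGACTGACA-3′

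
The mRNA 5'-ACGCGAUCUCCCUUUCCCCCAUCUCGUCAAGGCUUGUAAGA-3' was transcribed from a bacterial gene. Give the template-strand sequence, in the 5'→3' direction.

Replace U with T to get the coding DNA strand: ACGCGATCTCCCTTTCCCCCATCTCGTCAAGGCTTGTAAGA. The template strand is its reverse complement (complement TGCGCTAGAGGGAAAGGGGGTAGAGCAGTTCCGAACATTCT, then reverse).

5'-TCTTACAAGCCTTGACGAGATGGGGGAAAGGGAGATCGCGT-3'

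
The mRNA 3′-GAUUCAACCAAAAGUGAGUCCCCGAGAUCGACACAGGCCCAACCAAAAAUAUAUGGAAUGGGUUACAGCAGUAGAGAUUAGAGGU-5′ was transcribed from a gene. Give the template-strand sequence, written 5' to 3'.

5'-CTAAGTTGGTTTTCACTCAGGGGCTCTAGCTGTGTCCGGGTTGGTTTTTATATACCTTACCCAATGTCGTCATCTCTAATCTCCA-3'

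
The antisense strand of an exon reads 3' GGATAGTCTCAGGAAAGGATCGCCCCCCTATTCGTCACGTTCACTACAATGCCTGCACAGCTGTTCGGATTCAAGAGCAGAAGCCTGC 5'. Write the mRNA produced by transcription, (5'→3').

5'-CCUAUCAGAGUCCUUUCCUAGCGGGGGGAUAAGCAGUGCAAGUGAUGUUACGGACGUGUCGACAAGCCUAAGUUCUCGUCUUCGGACG-3'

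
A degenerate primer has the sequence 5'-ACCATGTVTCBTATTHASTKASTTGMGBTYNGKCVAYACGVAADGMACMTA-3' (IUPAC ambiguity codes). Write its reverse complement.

Standard pairs A↔T, G↔C; ambiguity codes pair Y↔R, M↔K, S↔S, B↔V, D↔H, N↔N. Complement (TGGTACABAGVATAADTSAMTSAACKCVARNCMGBTRTGCBTTHCKTGKAT), then reverse for 5'→3'.

5'-TAKGTKCHTTBCGTRTBGMCNRAVCKCAASTMASTDAATAVGABACATGGT-3'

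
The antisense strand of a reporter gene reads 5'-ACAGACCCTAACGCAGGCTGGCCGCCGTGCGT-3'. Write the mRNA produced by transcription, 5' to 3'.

5'-ACGCACGGCGGCCAGCCUGCGUUAGGGUCUGU-3'

The mRNA has the sequence of the coding strand (reverse complement of the template) with T→U. Reverse complement of ACAGACCCTAACGCAGGCTGGCCGCCGTGCGT is ACGCACGGCGGCCAGCCTGCGTTAGGGTCTGT; then T→U.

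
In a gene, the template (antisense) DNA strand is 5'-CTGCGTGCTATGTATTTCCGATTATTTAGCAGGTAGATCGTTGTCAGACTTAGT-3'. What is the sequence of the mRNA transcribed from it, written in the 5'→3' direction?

The mRNA has the sequence of the coding strand (reverse complement of the template) with T→U. Reverse complement of CTGCGTGCTATGTATTTCCGATTATTTAGCAGGTAGATCGTTGTCAGACTTAGT is ACTAAGTCTGACAACGATCTACCTGCTAAATAATCGGAAATACATAGCACGCAG; then T→U.

5'-ACUAAGUCUGACAACGAUCUACCUGCUAAAUAAUCGGAAAUACAUAGCACGCAG-3'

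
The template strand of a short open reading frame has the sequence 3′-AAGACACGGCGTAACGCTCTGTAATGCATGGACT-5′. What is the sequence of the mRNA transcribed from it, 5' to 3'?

5'-UUCUGUGCCGCAUUGCGAGACAUUACGUACCUGA-3'

Reading the template 3'→5' as shown, RNA polymerase pairs each base (A→U, T→A, G↔C) to build mRNA 5'→3' directly.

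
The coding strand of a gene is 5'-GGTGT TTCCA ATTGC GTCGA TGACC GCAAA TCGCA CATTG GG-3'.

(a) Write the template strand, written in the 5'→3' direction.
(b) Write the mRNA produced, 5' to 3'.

(a) The template strand is the reverse complement of the coding strand: complement CCACAAAGGTTAACGCAGCTACTGGCGTTTAGCGTGTAACCC, then reverse.
(b) mRNA matches the coding strand with T→U.

(a) 5'-CCCAATGTGCGATTTGCGGTCATCGACGCAATTGGAAACACC-3'
(b) 5'-GGUGUUUCCAAUUGCGUCGAUGACCGCAAAUCGCACAUUGGG-3'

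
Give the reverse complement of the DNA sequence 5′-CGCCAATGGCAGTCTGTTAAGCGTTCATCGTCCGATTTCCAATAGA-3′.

5′-TCTATTGGAAATCGGACGATGAACGCTTAACAGACTGCCATTGGCG-3′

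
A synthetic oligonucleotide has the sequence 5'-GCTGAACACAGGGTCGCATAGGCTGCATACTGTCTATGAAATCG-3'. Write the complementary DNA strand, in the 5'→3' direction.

The complement of GCTGAACACAGGGTCGCATAGGCTGCATACTGTCTATGAAATCG is CGACTTGTGTCCCAGCGTATCCGACGTATGACAGATACTTTAGC (A↔T, G↔C). DNA strands are antiparallel, so the complementary strand runs 3'→5'; reversing gives the 5'→3' form.

5'-CGATTTCATAGACAGTATGCAGCCTATGCGACCCTGTGTTCAGC-3'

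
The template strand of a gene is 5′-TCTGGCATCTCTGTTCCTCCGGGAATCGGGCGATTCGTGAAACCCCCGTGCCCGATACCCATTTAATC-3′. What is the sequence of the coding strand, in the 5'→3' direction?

5'-GATTAAATGGGTATCGGGCACGGGGGTTTCACGAATCGCCCGATTCCCGGAGGAACAGAGATGCCAGA-3'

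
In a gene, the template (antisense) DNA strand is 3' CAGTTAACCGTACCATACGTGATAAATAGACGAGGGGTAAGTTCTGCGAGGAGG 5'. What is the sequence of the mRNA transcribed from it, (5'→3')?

5'-GUCAAUUGGCAUGGUAUGCACUAUUUAUCUGCUCCCCAUUCAAGACGCUCCUCC-3'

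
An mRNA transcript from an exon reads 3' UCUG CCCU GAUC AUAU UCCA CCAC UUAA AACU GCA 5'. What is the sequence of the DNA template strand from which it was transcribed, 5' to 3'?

Written 5'→3' the mRNA is ACGUCAAAAUUCACCACCUUAUACUAGUCCCGUCU, so the coding DNA strand is ACGTCAAAATTCACCACCTTATACTAGTCCCGTCT. The template is its reverse complement.

5′-AGACGGGACTAGTATAAGGTGGTGAATTTTGACGT-3′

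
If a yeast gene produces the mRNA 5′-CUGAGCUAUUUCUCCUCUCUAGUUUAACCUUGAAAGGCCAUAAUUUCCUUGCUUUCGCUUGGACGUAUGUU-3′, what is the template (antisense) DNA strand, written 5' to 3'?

Replace U with T to get the coding DNA strand: CTGAGCTATTTCTCCTCTCTAGTTTAACCTTGAAAGGCCATAATTTCCTTGCTTTCGCTTGGACGTATGTT. The template strand is its reverse complement (complement GACTCGATAAAGAGGAGAGATCAAATTGGAACTTTCCGGTATTAAAGGAACGAAAGCGAACCTGCATACAA, then reverse).

5'-AACATACGTCCAAGCGAAAGCAAGGAAATTATGGCCTTTCAAGGTTAAACTAGAGAGGAGAAATAGCTCAG-3'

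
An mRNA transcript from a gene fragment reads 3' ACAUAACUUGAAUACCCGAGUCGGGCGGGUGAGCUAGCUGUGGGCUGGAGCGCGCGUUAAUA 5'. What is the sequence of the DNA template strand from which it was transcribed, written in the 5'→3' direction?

Written 5'→3' the mRNA is AUAAUUGCGCGCGAGGUCGGGUGUCGAUCGAGUGGGCGGGCUGAGCCCAUAAGUUCAAUACA, so the coding DNA strand is ATAATTGCGCGCGAGGTCGGGTGTCGATCGAGTGGGCGGGCTGAGCCCATAAGTTCAATACA. The template is its reverse complement.

5'-TGTATTGAACTTATGGGCTCAGCCCGCCCACTCGATCGACACCCGACCTCGCGCGCAATTAT-3'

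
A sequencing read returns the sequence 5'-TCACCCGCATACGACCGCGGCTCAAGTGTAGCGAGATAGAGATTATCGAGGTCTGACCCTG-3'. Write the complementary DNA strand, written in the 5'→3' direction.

5'-CAGGGTCAGACCTCGATAATCTCTATCTCGCTACACTTGAGCCGCGGTCGTATGCGGGTGA-3'

Pairing A↔T and G↔C gives AGTGGGCGTATGCTGGCGCCGAGTTCACATCGCTCTATCTCTAATAGCTCCAGACTGGGAC, running 3'→5'. Reverse for the 5'→3' convention.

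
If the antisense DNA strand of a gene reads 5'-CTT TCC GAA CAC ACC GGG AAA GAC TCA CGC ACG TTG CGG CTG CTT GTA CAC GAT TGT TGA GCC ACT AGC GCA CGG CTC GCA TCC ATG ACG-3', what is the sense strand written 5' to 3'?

5'-CGTCATGGATGCGAGCCGTGCGCTAGTGGCTCAACAATCGTGTACAAGCAGCCGCAACGTGCGTGAGTCTTTCCCGGTGTGTTCGGAAAG-3'

The coding strand is complementary and antiparallel to the template: take the complement (A↔T, G↔C) and reverse.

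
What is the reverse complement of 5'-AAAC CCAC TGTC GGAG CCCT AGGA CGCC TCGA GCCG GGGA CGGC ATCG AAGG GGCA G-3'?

5'-CTGCCCCTTCGATGCCGTCCCCGGCTCGAGGCGTCCTAGGGCTCCGACAGTGGGTTT-3'

Complement each base (A↔T, G↔C): TTTGGGTGACAGCCTCGGGATCCTGCGGAGCTCGGCCCCTGCCGTAGCTTCCCCGTC. Then reverse.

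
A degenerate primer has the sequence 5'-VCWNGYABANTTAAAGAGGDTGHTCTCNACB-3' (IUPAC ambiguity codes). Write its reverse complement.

5′-VGTNGAGADCAHCCTCTTTAANTVTRCNWGB-3′

Standard pairs A↔T, G↔C; ambiguity codes pair Y↔R, W↔W, B↔V, D↔H, N↔N. Complement (BGWNCRTVTNAATTTCTCCHACDAGAGNTGV), then reverse for 5'→3'.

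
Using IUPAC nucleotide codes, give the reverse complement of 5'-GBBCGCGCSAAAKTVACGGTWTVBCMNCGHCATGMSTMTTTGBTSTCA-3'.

Standard pairs A↔T, G↔C; ambiguity codes pair M↔K, W↔W, S↔S, B↔V, H↔D, N↔N. Complement (CVVGCGCGSTTTMABTGCCAWABVGKNGCDGTACKSAKAAACVASAGT), then reverse for 5'→3'.

5'-TGASAVCAAAKASKCATGDCGNKGVBAWACCGTBAMTTTSGCGCGVVC-3'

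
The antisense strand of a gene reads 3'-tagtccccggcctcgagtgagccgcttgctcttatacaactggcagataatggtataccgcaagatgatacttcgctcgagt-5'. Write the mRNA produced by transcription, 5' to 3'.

Reading the template 3'→5' as shown, RNA polymerase pairs each base (A→U, T→A, G↔C) to build mRNA 5'→3' directly.

5'-AUCAGGGGCCGGAGCUCACUCGGCGAACGAGAAUAUGUUGACCGUCUAUUACCAUAUGGCGUUCUACUAUGAAGCGAGCUCA-3'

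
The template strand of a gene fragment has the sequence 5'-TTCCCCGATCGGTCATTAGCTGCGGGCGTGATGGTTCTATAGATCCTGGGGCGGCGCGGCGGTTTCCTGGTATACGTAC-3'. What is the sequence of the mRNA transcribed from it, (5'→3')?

5'-GUACGUAUACCAGGAAACCGCCGCGCCGCCCCAGGAUCUAUAGAACCAUCACGCCCGCAGCUAAUGACCGAUCGGGGAA-3'

The mRNA has the sequence of the coding strand (reverse complement of the template) with T→U. Reverse complement of TTCCCCGATCGGTCATTAGCTGCGGGCGTGATGGTTCTATAGATCCTGGGGCGGCGCGGCGGTTTCCTGGTATACGTAC is GTACGTATACCAGGAAACCGCCGCGCCGCCCCAGGATCTATAGAACCATCACGCCCGCAGCTAATGACCGATCGGGGAA; then T→U.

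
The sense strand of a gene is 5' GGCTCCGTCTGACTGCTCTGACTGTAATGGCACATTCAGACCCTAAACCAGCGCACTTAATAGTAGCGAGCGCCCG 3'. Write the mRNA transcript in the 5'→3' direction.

5'-GGCUCCGUCUGACUGCUCUGACUGUAAUGGCACAUUCAGACCCUAAACCAGCGCACUUAAUAGUAGCGAGCGCCCG-3'

mRNA has the coding-strand sequence with U in place of T.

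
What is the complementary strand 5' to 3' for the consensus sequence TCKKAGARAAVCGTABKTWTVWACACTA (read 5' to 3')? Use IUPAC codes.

5'-TAGTGTWBAWAMVTACGBTTYTCTMMGA-3'

Standard pairs A↔T, G↔C; ambiguity codes pair R↔Y, K↔M, W↔W, B↔V. Complement (AGMMTCTYTTBGCATVMAWABWTGTGAT), then reverse for 5'→3'.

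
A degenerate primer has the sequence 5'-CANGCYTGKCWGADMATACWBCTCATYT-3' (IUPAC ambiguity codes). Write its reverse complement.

5′-ARATGAGVWGTATKHTCWGMCARGCNTG-3′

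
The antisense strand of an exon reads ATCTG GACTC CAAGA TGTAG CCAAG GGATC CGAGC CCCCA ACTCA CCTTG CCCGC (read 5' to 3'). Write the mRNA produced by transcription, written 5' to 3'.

5'-GCGGGCAAGGUGAGUUGGGGGCUCGGAUCCCUUGGCUACAUCUUGGAGUCCAGAU-3'

The mRNA has the sequence of the coding strand (reverse complement of the template) with T→U. Reverse complement of ATCTGGACTCCAAGATGTAGCCAAGGGATCCGAGCCCCCAACTCACCTTGCCCGC is GCGGGCAAGGTGAGTTGGGGGCTCGGATCCCTTGGCTACATCTTGGAGTCCAGAT; then T→U.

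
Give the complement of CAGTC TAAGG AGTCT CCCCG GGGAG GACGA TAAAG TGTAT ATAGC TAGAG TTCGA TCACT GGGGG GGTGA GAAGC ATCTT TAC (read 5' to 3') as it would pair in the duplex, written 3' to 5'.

Base-pairing A↔T, G↔C gives the complement. The complementary strand is antiparallel, so paired with a 5'→3' strand it runs 3'→5'.

3'-GTCAGATTCCTCAGAGGGGCCCCTCCTGCTATTTCACATATATCGATCTCAAGCTAGTGACCCCCCCACTCTTCGTAGAAATG-5'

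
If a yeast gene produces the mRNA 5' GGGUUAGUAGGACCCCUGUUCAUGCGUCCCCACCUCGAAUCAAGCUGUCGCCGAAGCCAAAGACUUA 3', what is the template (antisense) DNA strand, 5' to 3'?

5'-TAAGTCTTTGGCTTCGGCGACAGCTTGATTCGAGGTGGGGACGCATGAACAGGGGTCCTACTAACCC-3'

Replace U with T to get the coding DNA strand: GGGTTAGTAGGACCCCTGTTCATGCGTCCCCACCTCGAATCAAGCTGTCGCCGAAGCCAAAGACTTA. The template strand is its reverse complement (complement CCCAATCATCCTGGGGACAAGTACGCAGGGGTGGAGCTTAGTTCGACAGCGGCTTCGGTTTCTGAAT, then reverse).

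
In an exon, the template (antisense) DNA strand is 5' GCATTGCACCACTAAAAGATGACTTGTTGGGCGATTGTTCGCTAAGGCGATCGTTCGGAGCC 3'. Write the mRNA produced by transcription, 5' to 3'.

The mRNA has the sequence of the coding strand (reverse complement of the template) with T→U. Reverse complement of GCATTGCACCACTAAAAGATGACTTGTTGGGCGATTGTTCGCTAAGGCGATCGTTCGGAGCC is GGCTCCGAACGATCGCCTTAGCGAACAATCGCCCAACAAGTCATCTTTTAGTGGTGCAATGC; then T→U.

5'-GGCUCCGAACGAUCGCCUUAGCGAACAAUCGCCCAACAAGUCAUCUUUUAGUGGUGCAAUGC-3'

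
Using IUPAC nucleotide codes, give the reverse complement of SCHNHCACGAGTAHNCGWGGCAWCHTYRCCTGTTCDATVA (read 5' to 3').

Standard pairs A↔T, G↔C; ambiguity codes pair R↔Y, W↔W, S↔S, D↔H, V↔B, N↔N. Complement (SGDNDGTGCTCATDNGCWCCGTWGDARYGGACAAGHTABT), then reverse for 5'→3'.

5'-TBATHGAACAGGYRADGWTGCCWCGNDTACTCGTGDNDGS-3'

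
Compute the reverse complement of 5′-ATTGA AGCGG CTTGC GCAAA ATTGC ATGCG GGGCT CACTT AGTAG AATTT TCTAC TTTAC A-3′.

5'-TGTAAAGTAGAAAATTCTACTAAGTGAGCCCCGCATGCAATTTTGCGCAAGCCGCTTCAAT-3'

Reading the sequence 3'→5' and pairing each base (A↔T, G↔C) gives the reverse complement directly.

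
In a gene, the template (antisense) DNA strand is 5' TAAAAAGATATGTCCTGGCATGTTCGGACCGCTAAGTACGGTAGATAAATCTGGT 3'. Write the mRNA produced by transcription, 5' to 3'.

RNA polymerase reads the template 3'→5' and synthesizes mRNA 5'→3' by base-pairing (A→U, T→A, G↔C). The complement of the template is ATTTTTCTATACAGGACCGTACAAGCCTGGCGATTCATGCCATCTATTTAGACCA; antiparallel, so 5'→3' the coding strand is ACCAGATTTATCTACCGTACTTAGCGGTCCGAACATGCCAGGACATATCTTTTTA. Replace T with U for the mRNA.

5′-ACCAGAUUUAUCUACCGUACUUAGCGGUCCGAACAUGCCAGGACAUAUCUUUUUA-3′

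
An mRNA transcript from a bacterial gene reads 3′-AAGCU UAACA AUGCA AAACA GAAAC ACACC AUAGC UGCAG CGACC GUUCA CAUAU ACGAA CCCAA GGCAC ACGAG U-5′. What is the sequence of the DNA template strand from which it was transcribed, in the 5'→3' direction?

Written 5'→3' the mRNA is UGAGCACACGGAACCCAAGCAUAUACACUUGCCAGCGACGUCGAUACCACACAAAGACAAAACGUAACAAUUCGAA, so the coding DNA strand is TGAGCACACGGAACCCAAGCATATACACTTGCCAGCGACGTCGATACCACACAAAGACAAAACGTAACAATTCGAA. The template is its reverse complement.

5′-TTCGAATTGTTACGTTTTGTCTTTGTGTGGTATCGACGTCGCTGGCAAGTGTATATGCTTGGGTTCCGTGTGCTCA-3′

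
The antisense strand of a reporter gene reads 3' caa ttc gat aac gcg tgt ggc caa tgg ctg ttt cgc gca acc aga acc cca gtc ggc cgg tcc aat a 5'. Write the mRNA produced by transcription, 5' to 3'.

Reading the template 3'→5' as shown, RNA polymerase pairs each base (A→U, T→A, G↔C) to build mRNA 5'→3' directly.

5'-GUUAAGCUAUUGCGCACACCGGUUACCGACAAAGCGCGUUGGUCUUGGGGUCAGCCGGCCAGGUUAU-3'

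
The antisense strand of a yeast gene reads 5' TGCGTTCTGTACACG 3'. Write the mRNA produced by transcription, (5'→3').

The mRNA has the sequence of the coding strand (reverse complement of the template) with T→U. Reverse complement of TGCGTTCTGTACACG is CGTGTACAGAACGCA; then T→U.

5'-CGUGUACAGAACGCA-3'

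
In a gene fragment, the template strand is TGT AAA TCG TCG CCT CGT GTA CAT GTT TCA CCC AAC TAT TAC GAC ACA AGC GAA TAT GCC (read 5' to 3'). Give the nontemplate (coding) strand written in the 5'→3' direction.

5'-GGCATATTCGCTTGTGTCGTAATAGTTGGGTGAAACATGTACACGAGGCGACGATTTACA-3'

The coding strand is complementary and antiparallel to the template: take the complement (A↔T, G↔C) and reverse.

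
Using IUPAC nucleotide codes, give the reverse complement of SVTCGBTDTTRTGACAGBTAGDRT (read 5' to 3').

Standard pairs A↔T, G↔C; ambiguity codes pair R↔Y, S↔S, B↔V, D↔H. Complement (SBAGCVAHAAYACTGTCVATCHYA), then reverse for 5'→3'.

5'-AYHCTAVCTGTCAYAAHAVCGABS-3'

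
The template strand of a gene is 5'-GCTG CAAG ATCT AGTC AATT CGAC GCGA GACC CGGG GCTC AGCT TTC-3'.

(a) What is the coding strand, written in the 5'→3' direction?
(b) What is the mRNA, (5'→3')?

(a) 5'-GAAAGCTGAGCCCCGGGTCTCGCGTCGAATTGACTAGATCTTGCAGC-3'
(b) 5'-GAAAGCUGAGCCCCGGGUCUCGCGUCGAAUUGACUAGAUCUUGCAGC-3'

(a) The coding strand is the reverse complement of the template: complement CGACGTTCTAGATCAGTTAAGCTGCGCTCTGGGCCCCGAGTCGAAAG, then reverse.
(b) mRNA has the coding-strand sequence with T→U.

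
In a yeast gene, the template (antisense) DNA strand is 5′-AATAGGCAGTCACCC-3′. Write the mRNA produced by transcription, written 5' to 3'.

5'-GGGUGACUGCCUAUU-3'

The mRNA has the sequence of the coding strand (reverse complement of the template) with T→U. Reverse complement of AATAGGCAGTCACCC is GGGTGACTGCCTATT; then T→U.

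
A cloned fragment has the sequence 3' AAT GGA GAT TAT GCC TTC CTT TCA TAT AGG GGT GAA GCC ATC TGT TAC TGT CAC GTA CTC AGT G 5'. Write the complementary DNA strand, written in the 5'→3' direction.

5'-TTACCTCTAATACGGAAGGAAAGTATATCCCCACTTCGGTAGACAATGACAGTGCATGAGTCAC-3'

The strand is given 3'→5', so its complement runs 5'→3' in the same left-to-right order: pair each base A↔T, G↔C.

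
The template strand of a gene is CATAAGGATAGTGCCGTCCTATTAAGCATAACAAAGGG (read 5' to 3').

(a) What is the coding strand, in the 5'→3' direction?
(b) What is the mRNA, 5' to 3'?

(a) 5'-CCCTTTGTTATGCTTAATAGGACGGCACTATCCTTATG-3'
(b) 5'-CCCUUUGUUAUGCUUAAUAGGACGGCACUAUCCUUAUG-3'

(a) The coding strand is the reverse complement of the template: complement GTATTCCTATCACGGCAGGATAATTCGTATTGTTTCCC, then reverse.
(b) mRNA has the coding-strand sequence with T→U.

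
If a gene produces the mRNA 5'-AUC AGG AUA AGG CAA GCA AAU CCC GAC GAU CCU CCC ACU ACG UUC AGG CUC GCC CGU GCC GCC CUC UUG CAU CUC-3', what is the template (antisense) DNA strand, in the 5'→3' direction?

Replace U with T to get the coding DNA strand: ATCAGGATAAGGCAAGCAAATCCCGACGATCCTCCCACTACGTTCAGGCTCGCCCGTGCCGCCCTCTTGCATCTC. The template strand is its reverse complement (complement TAGTCCTATTCCGTTCGTTTAGGGCTGCTAGGAGGGTGATGCAAGTCCGAGCGGGCACGGCGGGAGAACGTAGAG, then reverse).

5'-GAGATGCAAGAGGGCGGCACGGGCGAGCCTGAACGTAGTGGGAGGATCGTCGGGATTTGCTTGCCTTATCCTGAT-3'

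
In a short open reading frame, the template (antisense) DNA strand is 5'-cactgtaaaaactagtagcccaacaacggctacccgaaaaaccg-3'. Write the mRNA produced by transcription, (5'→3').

5′-CGGUUUUUCGGGUAGCCGUUGUUGGGCUACUAGUUUUUACAGUG-3′

RNA polymerase reads the template 3'→5' and synthesizes mRNA 5'→3' by base-pairing (A→U, T→A, G↔C). The complement of the template is GTGACATTTTTGATCATCGGGTTGTTGCCGATGGGCTTTTTGGC; antiparallel, so 5'→3' the coding strand is CGGTTTTTCGGGTAGCCGTTGTTGGGCTACTAGTTTTTACAGTG. Replace T with U for the mRNA.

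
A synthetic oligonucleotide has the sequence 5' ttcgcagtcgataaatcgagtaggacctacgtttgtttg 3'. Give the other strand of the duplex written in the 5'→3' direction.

5'-CAAACAAACGTAGGTCCTACTCGATTTATCGACTGCGAA-3'

Pairing A↔T and G↔C gives AAGCGTCAGCTATTTAGCTCATCCTGGATGCAAACAAAC, running 3'→5'. Reverse for the 5'→3' convention.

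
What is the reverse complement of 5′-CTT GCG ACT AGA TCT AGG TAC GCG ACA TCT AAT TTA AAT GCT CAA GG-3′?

Complement each base (A↔T, G↔C): GAACGCTGATCTAGATCCATGCGCTGTAGATTAAATTTACGAGTTCC. Then reverse.

5'-CCTTGAGCATTTAAATTAGATGTCGCGTACCTAGATCTAGTCGCAAG-3'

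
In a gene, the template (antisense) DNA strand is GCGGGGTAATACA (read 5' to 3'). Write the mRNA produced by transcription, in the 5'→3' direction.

5'-UGUAUUACCCCGC-3'

The mRNA has the sequence of the coding strand (reverse complement of the template) with T→U. Reverse complement of GCGGGGTAATACA is TGTATTACCCCGC; then T→U.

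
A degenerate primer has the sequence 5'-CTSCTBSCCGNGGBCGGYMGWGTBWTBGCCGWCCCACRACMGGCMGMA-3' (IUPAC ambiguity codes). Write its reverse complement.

5'-TKCKGCCKGTYGTGGGWCGGCVAWVACWCKRCCGVCCNCGGSVAGSAG-3'

Standard pairs A↔T, G↔C; ambiguity codes pair R↔Y, M↔K, W↔W, S↔S, B↔V, N↔N. Complement (GASGAVSGGCNCCVGCCRKCWCAVWAVCGGCWGGGTGYTGKCCGKCKT), then reverse for 5'→3'.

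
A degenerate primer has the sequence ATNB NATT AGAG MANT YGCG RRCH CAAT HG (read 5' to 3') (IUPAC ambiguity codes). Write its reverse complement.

Standard pairs A↔T, G↔C; ambiguity codes pair R↔Y, M↔K, B↔V, H↔D, N↔N. Complement (TANVNTAATCTCKTNARCGCYYGDGTTADC), then reverse for 5'→3'.

5'-CDATTGDGYYCGCRANTKCTCTAATNVNAT-3'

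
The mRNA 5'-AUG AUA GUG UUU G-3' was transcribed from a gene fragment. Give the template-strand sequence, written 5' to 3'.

Replace U with T to get the coding DNA strand: ATGATAGTGTTTG. The template strand is its reverse complement (complement TACTATCACAAAC, then reverse).

5′-CAAACACTATCAT-3′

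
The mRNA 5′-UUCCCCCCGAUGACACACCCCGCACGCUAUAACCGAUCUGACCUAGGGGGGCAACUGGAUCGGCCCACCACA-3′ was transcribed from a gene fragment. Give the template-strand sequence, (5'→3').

5'-TGTGGTGGGCCGATCCAGTTGCCCCCCTAGGTCAGATCGGTTATAGCGTGCGGGGTGTGTCATCGGGGGGAA-3'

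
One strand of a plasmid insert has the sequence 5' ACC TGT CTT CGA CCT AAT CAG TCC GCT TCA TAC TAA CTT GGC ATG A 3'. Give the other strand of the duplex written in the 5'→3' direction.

5'-TCATGCCAAGTTAGTATGAAGCGGACTGATTAGGTCGAAGACAGGT-3'

The complement of ACCTGTCTTCGACCTAATCAGTCCGCTTCATACTAACTTGGCATGA is TGGACAGAAGCTGGATTAGTCAGGCGAAGTATGATTGAACCGTACT (A↔T, G↔C). DNA strands are antiparallel, so the complementary strand runs 3'→5'; reversing gives the 5'→3' form.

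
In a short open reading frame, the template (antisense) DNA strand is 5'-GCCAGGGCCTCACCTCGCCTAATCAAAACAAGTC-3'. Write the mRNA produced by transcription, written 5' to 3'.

5'-GACUUGUUUUGAUUAGGCGAGGUGAGGCCCUGGC-3'

The mRNA has the sequence of the coding strand (reverse complement of the template) with T→U. Reverse complement of GCCAGGGCCTCACCTCGCCTAATCAAAACAAGTC is GACTTGTTTTGATTAGGCGAGGTGAGGCCCTGGC; then T→U.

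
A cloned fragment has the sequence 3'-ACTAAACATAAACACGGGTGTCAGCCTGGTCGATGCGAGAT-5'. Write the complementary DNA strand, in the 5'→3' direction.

The strand is given 3'→5', so its complement runs 5'→3' in the same left-to-right order: pair each base A↔T, G↔C.

5'-TGATTTGTATTTGTGCCCACAGTCGGACCAGCTACGCTCTA-3'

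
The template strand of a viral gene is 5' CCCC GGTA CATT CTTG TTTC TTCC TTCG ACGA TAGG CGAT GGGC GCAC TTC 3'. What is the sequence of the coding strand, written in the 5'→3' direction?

The coding strand is complementary and antiparallel to the template: take the complement (A↔T, G↔C) and reverse.

5'-GAAGTGCGCCCATCGCCTATCGTCGAAGGAAGAAACAAGAATGTACCGGGG-3'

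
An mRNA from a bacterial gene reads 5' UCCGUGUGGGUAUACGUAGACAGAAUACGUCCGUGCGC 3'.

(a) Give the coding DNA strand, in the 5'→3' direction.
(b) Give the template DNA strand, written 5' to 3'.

(a) The coding strand matches the mRNA with U→T.
(b) The template strand is the reverse complement of the coding strand.

(a) 5'-TCCGTGTGGGTATACGTAGACAGAATACGTCCGTGCGC-3'
(b) 5'-GCGCACGGACGTATTCTGTCTACGTATACCCACACGGA-3'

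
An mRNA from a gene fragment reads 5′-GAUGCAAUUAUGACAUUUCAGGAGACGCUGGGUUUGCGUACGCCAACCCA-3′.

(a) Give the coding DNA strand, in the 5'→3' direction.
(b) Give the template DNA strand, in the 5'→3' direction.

(a) 5′-GATGCAATTATGACATTTCAGGAGACGCTGGGTTTGCGTACGCCAACCCA-3′
(b) 5'-TGGGTTGGCGTACGCAAACCCAGCGTCTCCTGAAATGTCATAATTGCATC-3'

(a) The coding strand matches the mRNA with U→T.
(b) The template strand is the reverse complement of the coding strand.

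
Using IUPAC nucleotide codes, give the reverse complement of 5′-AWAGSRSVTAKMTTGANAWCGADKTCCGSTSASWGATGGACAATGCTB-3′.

5'-VAGCATTGTCCATCWSTSASCGGAMHTCGWTNTCAAKMTABSYSCTWT-3'

Standard pairs A↔T, G↔C; ambiguity codes pair R↔Y, M↔K, W↔W, S↔S, B↔V, D↔H, N↔N. Complement (TWTCSYSBATMKAACTNTWGCTHMAGGCSASTSWCTACCTGTTACGAV), then reverse for 5'→3'.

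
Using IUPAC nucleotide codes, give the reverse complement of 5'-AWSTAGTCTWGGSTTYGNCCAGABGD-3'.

5′-HCVTCTGGNCRAASCCWAGACTASWT-3′

Standard pairs A↔T, G↔C; ambiguity codes pair Y↔R, W↔W, S↔S, B↔V, D↔H, N↔N. Complement (TWSATCAGAWCCSAARCNGGTCTVCH), then reverse for 5'→3'.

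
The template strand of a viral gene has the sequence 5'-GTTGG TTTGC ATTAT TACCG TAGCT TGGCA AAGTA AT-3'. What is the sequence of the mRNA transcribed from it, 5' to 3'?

5'-AUUACUUUGCCAAGCUACGGUAAUAAUGCAAACCAAC-3'

The mRNA has the sequence of the coding strand (reverse complement of the template) with T→U. Reverse complement of GTTGGTTTGCATTATTACCGTAGCTTGGCAAAGTAAT is ATTACTTTGCCAAGCTACGGTAATAATGCAAACCAAC; then T→U.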